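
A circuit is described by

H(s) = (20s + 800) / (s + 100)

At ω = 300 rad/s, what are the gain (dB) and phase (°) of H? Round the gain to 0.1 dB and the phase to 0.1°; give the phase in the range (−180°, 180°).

Substitute s = j300:
Numerator: 20(j300) + 800 = 800 + j6000
Denominator: (j300) + 100 = 100 + j300
|N| = √(800² + 6000²) ≈ 6053.1, ∠N ≈ 82.41°
|D| = √(100² + 300²) ≈ 316.23, ∠D ≈ 71.57°
|H| = 6053.1 / 316.23 ≈ 19.141
Gain = 20 log₁₀(19.141) ≈ 25.64 dB
∠H = 82.41° − 71.57° = 10.84°

25.6 dB, 10.8°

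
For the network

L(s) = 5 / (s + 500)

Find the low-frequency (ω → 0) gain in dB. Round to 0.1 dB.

-40.0 dB

L(0) = 5 / 500 = 0.01
20 log₁₀(0.01) ≈ -40.00 dB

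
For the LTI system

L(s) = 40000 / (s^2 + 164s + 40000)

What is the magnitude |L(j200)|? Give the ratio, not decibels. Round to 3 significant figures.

At s = jω = j200:
quadratic: (j200)² + 164·j200 + 40000 = 0 + j32800 → |·| ≈ 32800, ∠ ≈ 90.00°
|L| = 40000 / 32800 ≈ 1.2195

1.22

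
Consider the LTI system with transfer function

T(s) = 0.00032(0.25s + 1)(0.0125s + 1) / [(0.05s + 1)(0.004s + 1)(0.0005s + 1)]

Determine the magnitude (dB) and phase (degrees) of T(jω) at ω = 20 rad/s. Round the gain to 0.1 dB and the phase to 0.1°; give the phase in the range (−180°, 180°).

At ω = 20 rad/s:
zero (1 + j20·0.25) = 1 + j5 → |·| ≈ 5.099, ∠ ≈ 78.69°
zero (1 + j20·0.0125) = 1 + j0.25 → |·| ≈ 1.0308, ∠ ≈ 14.04°
pole (1 + j20·0.05) = 1 + j1 → |·| ≈ 1.4142, ∠ ≈ 45.00°
pole (1 + j20·0.004) = 1 + j0.08 → |·| ≈ 1.0032, ∠ ≈ 4.57°
pole (1 + j20·0.0005) = 1 + j0.01 → |·| ≈ 1, ∠ ≈ 0.57°
|T| = 0.00032 · 5.099 · 1.0308 / (1.4142 · 1.0032 · 1) ≈ 0.0011855
Gain = 20 log₁₀(0.0011855) ≈ -58.52 dB
∠T = (78.69° + 14.04°) − (45.00° + 4.57° + 0.57°) = 42.59°

-58.5 dB, 42.6°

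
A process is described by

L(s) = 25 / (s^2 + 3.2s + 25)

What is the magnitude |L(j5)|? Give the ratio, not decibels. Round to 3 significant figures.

1.56

At s = jω = j5:
quadratic: (j5)² + 3.2·j5 + 25 = 0 + j16 → |·| ≈ 16, ∠ ≈ 90.00°
|L| = 25 / 16 ≈ 1.5625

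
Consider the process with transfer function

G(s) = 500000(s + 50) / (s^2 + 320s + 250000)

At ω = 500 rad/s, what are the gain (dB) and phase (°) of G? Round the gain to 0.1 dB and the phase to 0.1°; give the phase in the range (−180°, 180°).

At s = jω = j500:
zero (s+50): 50 + j500 → |·| = √(50²+500²) = √252500 ≈ 502.49, ∠ = arctan(500/50) ≈ 84.29°
quadratic: (j500)² + 320·j500 + 250000 = 0 + j160000 → |·| ≈ 1.6e+05, ∠ ≈ 90.00°
|G| = 500000 · 502.49 / 1.6e+05 ≈ 1570.3
Gain = 20 log₁₀(1570.3) ≈ 63.92 dB
∠G = 84.29° − 90.00° = -5.71°

63.9 dB, -5.7°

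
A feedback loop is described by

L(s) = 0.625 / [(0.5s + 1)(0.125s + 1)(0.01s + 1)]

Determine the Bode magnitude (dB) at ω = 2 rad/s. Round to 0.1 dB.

At ω = 2 rad/s:
pole (1 + j2·0.5) = 1 + j1 → |·| ≈ 1.4142, ∠ ≈ 45.00°
pole (1 + j2·0.125) = 1 + j0.25 → |·| ≈ 1.0308, ∠ ≈ 14.04°
pole (1 + j2·0.01) = 1 + j0.02 → |·| ≈ 1.0002, ∠ ≈ 1.15°
|L| = 0.625 · 1 / (1.4142 · 1.0308 · 1.0002) ≈ 0.42866
Gain = 20 log₁₀(0.42866) ≈ -7.36 dB

-7.4 dB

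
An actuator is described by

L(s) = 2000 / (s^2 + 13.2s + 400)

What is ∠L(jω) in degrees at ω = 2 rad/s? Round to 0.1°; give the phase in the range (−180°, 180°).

-3.8°

At s = jω = j2:
quadratic: (j2)² + 13.2·j2 + 400 = 396 + j26.4 → |·| ≈ 396.88, ∠ ≈ 3.81°
∠L = 0.00° − 3.81° = -3.81°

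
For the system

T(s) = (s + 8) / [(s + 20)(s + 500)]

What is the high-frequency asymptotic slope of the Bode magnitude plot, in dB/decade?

-20 dB/decade

Each pole contributes −20 dB/decade at high frequency; each zero contributes +20 dB/decade.
Net: 1 zero(s) − 2 pole(s) → -20 dB/decade.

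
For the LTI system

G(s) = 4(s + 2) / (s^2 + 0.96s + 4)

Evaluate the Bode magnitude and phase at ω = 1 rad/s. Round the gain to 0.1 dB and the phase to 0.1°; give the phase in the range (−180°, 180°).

At s = jω = j1:
zero (s+2): 2 + j1 → |·| = √(2²+1²) = √5 ≈ 2.2361, ∠ = arctan(1/2) ≈ 26.57°
quadratic: (j1)² + 0.96·j1 + 4 = 3 + j0.96 → |·| ≈ 3.1499, ∠ ≈ 17.74°
|G| = 4 · 2.2361 / 3.1499 ≈ 2.8396
Gain = 20 log₁₀(2.8396) ≈ 9.07 dB
∠G = 26.57° − 17.74° = 8.83°

9.1 dB, 8.8°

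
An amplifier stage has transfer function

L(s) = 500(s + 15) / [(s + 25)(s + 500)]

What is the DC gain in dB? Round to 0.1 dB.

-4.4 dB

L(0) = 500·15 / (25·500) = 0.6
20 log₁₀(0.6) ≈ -4.44 dB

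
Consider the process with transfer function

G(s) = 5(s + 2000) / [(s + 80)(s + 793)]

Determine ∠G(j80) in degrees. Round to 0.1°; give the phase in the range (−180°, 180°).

-48.5°

At s = jω = j80:
zero (s+2000): 2000 + j80 → |·| = √(2000²+80²) = √4006400 ≈ 2001.6, ∠ = arctan(80/2000) ≈ 2.29°
pole (s+80): 80 + j80 → |·| = √(80²+80²) = √12800 ≈ 113.14, ∠ = arctan(80/80) ≈ 45.00°
pole (s+793): 793 + j80 → |·| = √(793²+80²) = √635249 ≈ 797.03, ∠ = arctan(80/793) ≈ 5.76°
∠G = 2.29° − 50.76° = -48.47°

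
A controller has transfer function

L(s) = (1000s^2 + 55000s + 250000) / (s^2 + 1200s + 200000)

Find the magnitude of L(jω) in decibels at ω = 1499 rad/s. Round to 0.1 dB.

Substitute s = j1499:
Numerator: 1000(j1499)^2 + 55000(j1499) + 250000 = -2246751000 + j82445000
Denominator: (j1499)^2 + 1200(j1499) + 200000 = -2047001 + j1798800
|N| = √(2246751000² + 82445000²) ≈ 2.2483e+09, ∠N ≈ 177.90°
|D| = √(2047001² + 1798800²) ≈ 2.725e+06, ∠D ≈ 138.69°
|L| = 2.2483e+09 / 2.725e+06 ≈ 825.06
Gain = 20 log₁₀(825.06) ≈ 58.33 dB

58.3 dB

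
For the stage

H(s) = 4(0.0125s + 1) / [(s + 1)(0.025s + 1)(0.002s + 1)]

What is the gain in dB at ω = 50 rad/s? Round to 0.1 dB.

-24.6 dB

At ω = 50 rad/s:
zero (1 + j50·0.0125) = 1 + j0.625 → |·| ≈ 1.1792, ∠ ≈ 32.01°
pole (1 + j50·1) = 1 + j50 → |·| ≈ 50.01, ∠ ≈ 88.85°
pole (1 + j50·0.025) = 1 + j1.25 → |·| ≈ 1.6008, ∠ ≈ 51.34°
pole (1 + j50·0.002) = 1 + j0.1 → |·| ≈ 1.005, ∠ ≈ 5.71°
|H| = 4 · 1.1792 / (50.01 · 1.6008 · 1.005) ≈ 0.058626
Gain = 20 log₁₀(0.058626) ≈ -24.64 dB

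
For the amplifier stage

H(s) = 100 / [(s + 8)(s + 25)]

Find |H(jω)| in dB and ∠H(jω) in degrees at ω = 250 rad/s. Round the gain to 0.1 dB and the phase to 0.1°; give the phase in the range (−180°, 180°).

At s = jω = j250:
pole (s+8): 8 + j250 → |·| = √(8²+250²) = √62564 ≈ 250.13, ∠ = arctan(250/8) ≈ 88.17°
pole (s+25): 25 + j250 → |·| = √(25²+250²) = √63125 ≈ 251.25, ∠ = arctan(250/25) ≈ 84.29°
|H| = 100 / 62845 ≈ 0.0015912
Gain = 20 log₁₀(0.0015912) ≈ -55.97 dB
∠H = 0.00° − 172.46° = -172.46°

-56.0 dB, -172.5°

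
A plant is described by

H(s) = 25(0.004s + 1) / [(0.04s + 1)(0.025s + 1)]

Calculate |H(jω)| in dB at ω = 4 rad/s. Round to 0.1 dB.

At ω = 4 rad/s:
zero (1 + j4·0.004) = 1 + j0.016 → |·| ≈ 1.0001, ∠ ≈ 0.92°
pole (1 + j4·0.04) = 1 + j0.16 → |·| ≈ 1.0127, ∠ ≈ 9.09°
pole (1 + j4·0.025) = 1 + j0.1 → |·| ≈ 1.005, ∠ ≈ 5.71°
|H| = 25 · 1.0001 / (1.0127 · 1.005) ≈ 24.566
Gain = 20 log₁₀(24.566) ≈ 27.81 dB

27.8 dB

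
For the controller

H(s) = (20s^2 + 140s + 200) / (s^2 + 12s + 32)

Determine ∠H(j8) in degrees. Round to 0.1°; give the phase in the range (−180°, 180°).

25.5°

Substitute s = j8:
Numerator: 20(j8)^2 + 140(j8) + 200 = -1080 + j1120
Denominator: (j8)^2 + 12(j8) + 32 = -32 + j96
|N| = √(1080² + 1120²) ≈ 1555.9, ∠N ≈ 133.96°
|D| = √(32² + 96²) ≈ 101.19, ∠D ≈ 108.43°
∠H = 133.96° − 108.43° = 25.53°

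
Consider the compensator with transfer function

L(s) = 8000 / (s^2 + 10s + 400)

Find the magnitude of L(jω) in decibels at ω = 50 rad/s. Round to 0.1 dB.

At s = jω = j50:
quadratic: (j50)² + 10·j50 + 400 = -2100 + j500 → |·| ≈ 2158.7, ∠ ≈ 166.61°
|L| = 8000 / 2158.7 ≈ 3.7059
Gain = 20 log₁₀(3.7059) ≈ 11.38 dB

11.4 dB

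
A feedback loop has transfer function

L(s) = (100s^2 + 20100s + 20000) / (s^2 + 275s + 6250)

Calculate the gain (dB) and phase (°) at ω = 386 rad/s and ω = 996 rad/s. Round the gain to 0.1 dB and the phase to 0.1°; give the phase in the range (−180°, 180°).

ω = 386: 39.5 dB, 9.1°; ω = 996: 39.9 dB, 4.1°

Substitute s = j386:
Numerator: 100(j386)^2 + 20100(j386) + 20000 = -14879600 + j7758600
Denominator: (j386)^2 + 275(j386) + 6250 = -142746 + j106150
|N| = √(14879600² + 7758600²) ≈ 1.6781e+07, ∠N ≈ 152.46°
|D| = √(142746² + 106150²) ≈ 1.7789e+05, ∠D ≈ 143.36°
|L| = 1.6781e+07 / 1.7789e+05 ≈ 94.334
Gain = 20 log₁₀(94.334) ≈ 39.49 dB
∠L = 152.46° − 143.36° = 9.10°

Substitute s = j996:
Numerator: 100(j996)^2 + 20100(j996) + 20000 = -99181600 + j20019600
Denominator: (j996)^2 + 275(j996) + 6250 = -985766 + j273900
|N| = √(99181600² + 20019600²) ≈ 1.0118e+08, ∠N ≈ 168.59°
|D| = √(985766² + 273900²) ≈ 1.0231e+06, ∠D ≈ 164.47°
|L| = 1.0118e+08 / 1.0231e+06 ≈ 98.896
Gain = 20 log₁₀(98.896) ≈ 39.90 dB
∠L = 168.59° − 164.47° = 4.12°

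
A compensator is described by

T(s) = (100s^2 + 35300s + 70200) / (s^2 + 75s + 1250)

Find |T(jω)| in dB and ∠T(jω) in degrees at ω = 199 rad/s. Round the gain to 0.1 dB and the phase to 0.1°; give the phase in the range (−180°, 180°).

45.8 dB, -39.8°

Substitute s = j199:
Numerator: 100(j199)^2 + 35300(j199) + 70200 = -3889900 + j7024700
Denominator: (j199)^2 + 75(j199) + 1250 = -38351 + j14925
|N| = √(3889900² + 7024700²) ≈ 8.0298e+06, ∠N ≈ 118.98°
|D| = √(38351² + 14925²) ≈ 41153, ∠D ≈ 158.74°
|T| = 8.0298e+06 / 41153 ≈ 195.12
Gain = 20 log₁₀(195.12) ≈ 45.81 dB
∠T = 118.98° − 158.74° = -39.76°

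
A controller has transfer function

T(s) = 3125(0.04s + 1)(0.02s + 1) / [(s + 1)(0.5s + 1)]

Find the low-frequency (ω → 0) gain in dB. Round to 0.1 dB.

T(0) = 3125 · 1 / 1 = 3125
20 log₁₀(3125) ≈ 69.90 dB

69.9 dB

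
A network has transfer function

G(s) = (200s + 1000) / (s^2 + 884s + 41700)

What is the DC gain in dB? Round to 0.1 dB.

G(0) = 1000 / 41700 ≈ 0.023981
20 log₁₀(0.023981) ≈ -32.40 dB

-32.4 dB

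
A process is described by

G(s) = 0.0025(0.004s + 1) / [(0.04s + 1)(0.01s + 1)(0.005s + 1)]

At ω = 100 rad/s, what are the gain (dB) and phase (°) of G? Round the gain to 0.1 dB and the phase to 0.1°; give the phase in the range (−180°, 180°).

-67.7 dB, -125.7°

At ω = 100 rad/s:
zero (1 + j100·0.004) = 1 + j0.4 → |·| ≈ 1.077, ∠ ≈ 21.80°
pole (1 + j100·0.04) = 1 + j4 → |·| ≈ 4.1231, ∠ ≈ 75.96°
pole (1 + j100·0.01) = 1 + j1 → |·| ≈ 1.4142, ∠ ≈ 45.00°
pole (1 + j100·0.005) = 1 + j0.5 → |·| ≈ 1.118, ∠ ≈ 26.57°
|G| = 0.0025 · 1.077 / (4.1231 · 1.4142 · 1.118) ≈ 0.00041303
Gain = 20 log₁₀(0.00041303) ≈ -67.68 dB
∠G = (21.80°) − (75.96° + 45.00° + 26.57°) = -125.73°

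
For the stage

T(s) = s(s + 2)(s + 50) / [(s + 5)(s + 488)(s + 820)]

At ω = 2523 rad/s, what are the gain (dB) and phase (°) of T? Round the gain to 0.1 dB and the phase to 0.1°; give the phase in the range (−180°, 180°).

At s = jω = j2523:
zero (s+2): 2 + j2523 → |·| = √(2²+2523²) = √6365533 ≈ 2523, ∠ = arctan(2523/2) ≈ 89.95°
zero (s+50): 50 + j2523 → |·| = √(50²+2523²) = √6368029 ≈ 2523.5, ∠ = arctan(2523/50) ≈ 88.86°
zero at origin: s = j2523 → |·| = 2523, ∠ = 90.00°
pole (s+5): 5 + j2523 → |·| = √(5²+2523²) = √6365554 ≈ 2523, ∠ = arctan(2523/5) ≈ 89.89°
pole (s+488): 488 + j2523 → |·| = √(488²+2523²) = √6603673 ≈ 2569.8, ∠ = arctan(2523/488) ≈ 79.05°
pole (s+820): 820 + j2523 → |·| = √(820²+2523²) = √7037929 ≈ 2652.9, ∠ = arctan(2523/820) ≈ 72.00°
|T| = 1 · 1.6063e+10 / 1.72e+10 ≈ 0.9339
Gain = 20 log₁₀(0.9339) ≈ -0.59 dB
∠T = 268.81° − 240.94° = 27.87°

-0.6 dB, 27.9°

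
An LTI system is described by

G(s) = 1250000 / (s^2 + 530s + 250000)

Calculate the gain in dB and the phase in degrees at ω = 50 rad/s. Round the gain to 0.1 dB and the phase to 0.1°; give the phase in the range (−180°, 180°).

14.0 dB, -6.1°

At s = jω = j50:
quadratic: (j50)² + 530·j50 + 250000 = 247500 + j26500 → |·| ≈ 2.4891e+05, ∠ ≈ 6.11°
|G| = 1250000 / 2.4891e+05 ≈ 5.0219
Gain = 20 log₁₀(5.0219) ≈ 14.02 dB
∠G = 0.00° − 6.11° = -6.11°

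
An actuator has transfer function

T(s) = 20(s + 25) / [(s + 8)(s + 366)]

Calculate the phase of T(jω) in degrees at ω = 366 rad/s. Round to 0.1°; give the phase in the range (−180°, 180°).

-47.7°

At s = jω = j366:
zero (s+25): 25 + j366 → |·| = √(25²+366²) = √134581 ≈ 366.85, ∠ = arctan(366/25) ≈ 86.09°
pole (s+8): 8 + j366 → |·| = √(8²+366²) = √134020 ≈ 366.09, ∠ = arctan(366/8) ≈ 88.75°
pole (s+366): 366 + j366 → |·| = √(366²+366²) = √267912 ≈ 517.6, ∠ = arctan(366/366) ≈ 45.00°
∠T = 86.09° − 133.75° = -47.66°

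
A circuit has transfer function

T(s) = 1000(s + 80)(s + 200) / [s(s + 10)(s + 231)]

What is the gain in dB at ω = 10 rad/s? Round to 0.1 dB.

At s = jω = j10:
zero (s+80): 80 + j10 → |·| = √(80²+10²) = √6500 ≈ 80.623, ∠ = arctan(10/80) ≈ 7.13°
zero (s+200): 200 + j10 → |·| = √(200²+10²) = √40100 ≈ 200.25, ∠ = arctan(10/200) ≈ 2.86°
pole (s+10): 10 + j10 → |·| = √(10²+10²) = √200 ≈ 14.142, ∠ = arctan(10/10) ≈ 45.00°
pole (s+231): 231 + j10 → |·| = √(231²+10²) = √53461 ≈ 231.22, ∠ = arctan(10/231) ≈ 2.48°
pole at origin: |s| = 10, ∠ = 90.00° (in denominator)
|T| = 1000 · 16145 / 32699 ≈ 493.75
Gain = 20 log₁₀(493.75) ≈ 53.87 dB

53.9 dB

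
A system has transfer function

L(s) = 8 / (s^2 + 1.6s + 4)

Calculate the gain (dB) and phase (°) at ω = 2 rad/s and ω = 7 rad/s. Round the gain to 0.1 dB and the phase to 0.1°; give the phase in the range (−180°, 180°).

ω = 2: 8.0 dB, -90.0°; ω = 7: -15.3 dB, -166.0°

At s = jω = j2:
quadratic: (j2)² + 1.6·j2 + 4 = 0 + j3.2 → |·| ≈ 3.2, ∠ ≈ 90.00°
|L| = 8 / 3.2 ≈ 2.5
Gain = 20 log₁₀(2.5) ≈ 7.96 dB
∠L = 0.00° − 90.00° = -90.00°

At s = jω = j7:
quadratic: (j7)² + 1.6·j7 + 4 = -45 + j11.2 → |·| ≈ 46.373, ∠ ≈ 166.02°
|L| = 8 / 46.373 ≈ 0.17251
Gain = 20 log₁₀(0.17251) ≈ -15.26 dB
∠L = 0.00° − 166.02° = -166.02°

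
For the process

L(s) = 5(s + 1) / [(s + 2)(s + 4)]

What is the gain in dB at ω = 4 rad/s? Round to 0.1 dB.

-1.8 dB

At s = jω = j4:
zero (s+1): 1 + j4 → |·| = √(1²+4²) = √17 ≈ 4.1231, ∠ = arctan(4/1) ≈ 75.96°
pole (s+2): 2 + j4 → |·| = √(2²+4²) = √20 ≈ 4.4721, ∠ = arctan(4/2) ≈ 63.43°
pole (s+4): 4 + j4 → |·| = √(4²+4²) = √32 ≈ 5.6569, ∠ = arctan(4/4) ≈ 45.00°
|L| = 5 · 4.1231 / 25.298 ≈ 0.81491
Gain = 20 log₁₀(0.81491) ≈ -1.78 dB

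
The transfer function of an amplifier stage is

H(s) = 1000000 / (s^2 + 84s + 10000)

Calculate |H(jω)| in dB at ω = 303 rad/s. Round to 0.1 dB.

21.3 dB

At s = jω = j303:
quadratic: (j303)² + 84·j303 + 10000 = -81809 + j25452 → |·| ≈ 85677, ∠ ≈ 162.72°
|H| = 1000000 / 85677 ≈ 11.672
Gain = 20 log₁₀(11.672) ≈ 21.34 dB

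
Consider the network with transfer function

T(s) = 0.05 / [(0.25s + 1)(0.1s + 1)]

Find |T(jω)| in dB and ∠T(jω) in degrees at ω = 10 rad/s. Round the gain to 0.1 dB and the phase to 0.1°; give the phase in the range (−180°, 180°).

-37.6 dB, -113.2°

At ω = 10 rad/s:
pole (1 + j10·0.25) = 1 + j2.5 → |·| ≈ 2.6926, ∠ ≈ 68.20°
pole (1 + j10·0.1) = 1 + j1 → |·| ≈ 1.4142, ∠ ≈ 45.00°
|T| = 0.05 · 1 / (2.6926 · 1.4142) ≈ 0.013131
Gain = 20 log₁₀(0.013131) ≈ -37.63 dB
∠T = (0°) − (68.20° + 45.00°) = -113.20°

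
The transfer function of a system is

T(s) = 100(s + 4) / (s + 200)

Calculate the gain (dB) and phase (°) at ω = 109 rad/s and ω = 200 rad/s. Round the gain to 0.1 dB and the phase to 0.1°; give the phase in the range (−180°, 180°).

ω = 109: 33.6 dB, 59.3°; ω = 200: 37.0 dB, 43.9°

At s = jω = j109:
zero (s+4): 4 + j109 → |·| = √(4²+109²) = √11897 ≈ 109.07, ∠ = arctan(109/4) ≈ 87.90°
pole (s+200): 200 + j109 → |·| = √(200²+109²) = √51881 ≈ 227.77, ∠ = arctan(109/200) ≈ 28.59°
|T| = 100 · 109.07 / 227.77 ≈ 47.886
Gain = 20 log₁₀(47.886) ≈ 33.60 dB
∠T = 87.90° − 28.59° = 59.31°

At s = jω = j200:
zero (s+4): 4 + j200 → |·| = √(4²+200²) = √40016 ≈ 200.04, ∠ = arctan(200/4) ≈ 88.85°
pole (s+200): 200 + j200 → |·| = √(200²+200²) = √80000 ≈ 282.84, ∠ = arctan(200/200) ≈ 45.00°
|T| = 100 · 200.04 / 282.84 ≈ 70.725
Gain = 20 log₁₀(70.725) ≈ 36.99 dB
∠T = 88.85° − 45.00° = 43.85°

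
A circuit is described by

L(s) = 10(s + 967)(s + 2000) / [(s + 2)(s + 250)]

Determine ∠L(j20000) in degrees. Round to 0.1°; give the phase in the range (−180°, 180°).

-7.8°

At s = jω = j20000:
zero (s+967): 967 + j20000 → |·| = √(967²+20000²) = √400935089 ≈ 20023, ∠ = arctan(20000/967) ≈ 87.23°
zero (s+2000): 2000 + j20000 → |·| = √(2000²+20000²) = √404000000 ≈ 20100, ∠ = arctan(20000/2000) ≈ 84.29°
pole (s+2): 2 + j20000 → |·| = √(2²+20000²) = √400000004 ≈ 20000, ∠ = arctan(20000/2) ≈ 89.99°
pole (s+250): 250 + j20000 → |·| = √(250²+20000²) = √400062500 ≈ 20002, ∠ = arctan(20000/250) ≈ 89.28°
∠L = 171.52° − 179.27° = -7.75°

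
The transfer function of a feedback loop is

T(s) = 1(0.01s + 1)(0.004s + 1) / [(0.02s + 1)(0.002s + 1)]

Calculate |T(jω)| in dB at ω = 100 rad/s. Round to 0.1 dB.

-3.5 dB

At ω = 100 rad/s:
zero (1 + j100·0.01) = 1 + j1 → |·| ≈ 1.4142, ∠ ≈ 45.00°
zero (1 + j100·0.004) = 1 + j0.4 → |·| ≈ 1.077, ∠ ≈ 21.80°
pole (1 + j100·0.02) = 1 + j2 → |·| ≈ 2.2361, ∠ ≈ 63.43°
pole (1 + j100·0.002) = 1 + j0.2 → |·| ≈ 1.0198, ∠ ≈ 11.31°
|T| = 1 · 1.4142 · 1.077 / (2.2361 · 1.0198) ≈ 0.66791
Gain = 20 log₁₀(0.66791) ≈ -3.51 dB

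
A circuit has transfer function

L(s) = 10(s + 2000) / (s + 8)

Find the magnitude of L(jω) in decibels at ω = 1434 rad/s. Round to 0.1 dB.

24.7 dB

At s = jω = j1434:
zero (s+2000): 2000 + j1434 → |·| = √(2000²+1434²) = √6056356 ≈ 2461, ∠ = arctan(1434/2000) ≈ 35.64°
pole (s+8): 8 + j1434 → |·| = √(8²+1434²) = √2056420 ≈ 1434, ∠ = arctan(1434/8) ≈ 89.68°
|L| = 10 · 2461 / 1434 ≈ 17.162
Gain = 20 log₁₀(17.162) ≈ 24.69 dB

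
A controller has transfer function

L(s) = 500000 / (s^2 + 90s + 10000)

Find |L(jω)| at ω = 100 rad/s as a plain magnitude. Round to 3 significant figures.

55.6

At s = jω = j100:
quadratic: (j100)² + 90·j100 + 10000 = 0 + j9000 → |·| ≈ 9000, ∠ ≈ 90.00°
|L| = 500000 / 9000 ≈ 55.556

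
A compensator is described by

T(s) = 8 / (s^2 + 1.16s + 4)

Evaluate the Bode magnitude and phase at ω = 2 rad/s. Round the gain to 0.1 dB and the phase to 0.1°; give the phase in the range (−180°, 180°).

10.8 dB, -90.0°

At s = jω = j2:
quadratic: (j2)² + 1.16·j2 + 4 = 0 + j2.32 → |·| ≈ 2.32, ∠ ≈ 90.00°
|T| = 8 / 2.32 ≈ 3.4483
Gain = 20 log₁₀(3.4483) ≈ 10.75 dB
∠T = 0.00° − 90.00° = -90.00°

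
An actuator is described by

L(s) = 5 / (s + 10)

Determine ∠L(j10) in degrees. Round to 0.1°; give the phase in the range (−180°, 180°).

-45.0°

At s = jω = j10:
pole (s+10): 10 + j10 → |·| = √(10²+10²) = √200 ≈ 14.142, ∠ = arctan(10/10) ≈ 45.00°
∠L = 0.00° − 45.00° = -45.00°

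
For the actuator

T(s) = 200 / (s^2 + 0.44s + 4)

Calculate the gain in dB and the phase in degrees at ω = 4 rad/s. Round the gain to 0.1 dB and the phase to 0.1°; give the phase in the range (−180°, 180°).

24.3 dB, -171.7°

At s = jω = j4:
quadratic: (j4)² + 0.44·j4 + 4 = -12 + j1.76 → |·| ≈ 12.128, ∠ ≈ 171.66°
|T| = 200 / 12.128 ≈ 16.491
Gain = 20 log₁₀(16.491) ≈ 24.34 dB
∠T = 0.00° − 171.66° = -171.66°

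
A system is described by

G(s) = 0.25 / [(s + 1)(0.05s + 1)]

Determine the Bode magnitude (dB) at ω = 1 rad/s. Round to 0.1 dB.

-15.1 dB

At ω = 1 rad/s:
pole (1 + j1·1) = 1 + j1 → |·| ≈ 1.4142, ∠ ≈ 45.00°
pole (1 + j1·0.05) = 1 + j0.05 → |·| ≈ 1.0012, ∠ ≈ 2.86°
|G| = 0.25 · 1 / (1.4142 · 1.0012) ≈ 0.17657
Gain = 20 log₁₀(0.17657) ≈ -15.06 dB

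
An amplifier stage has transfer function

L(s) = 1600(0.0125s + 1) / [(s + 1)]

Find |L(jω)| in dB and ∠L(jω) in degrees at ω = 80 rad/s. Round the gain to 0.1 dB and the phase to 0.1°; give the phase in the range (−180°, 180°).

At ω = 80 rad/s:
zero (1 + j80·0.0125) = 1 + j1 → |·| ≈ 1.4142, ∠ ≈ 45.00°
pole (1 + j80·1) = 1 + j80 → |·| ≈ 80.006, ∠ ≈ 89.28°
|L| = 1600 · 1.4142 / (80.006) ≈ 28.282
Gain = 20 log₁₀(28.282) ≈ 29.03 dB
∠L = (45.00°) − (89.28°) = -44.28°

29.0 dB, -44.3°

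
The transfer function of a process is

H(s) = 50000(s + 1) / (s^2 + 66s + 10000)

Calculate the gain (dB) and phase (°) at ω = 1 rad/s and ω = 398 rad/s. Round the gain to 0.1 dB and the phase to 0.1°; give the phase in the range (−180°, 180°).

At s = jω = j1:
zero (s+1): 1 + j1 → |·| = √(1²+1²) = √2 ≈ 1.4142, ∠ = arctan(1/1) ≈ 45.00°
quadratic: (j1)² + 66·j1 + 10000 = 9999 + j66 → |·| ≈ 9999.2, ∠ ≈ 0.38°
|H| = 50000 · 1.4142 / 9999.2 ≈ 7.0716
Gain = 20 log₁₀(7.0716) ≈ 16.99 dB
∠H = 45.00° − 0.38° = 44.62°

At s = jω = j398:
zero (s+1): 1 + j398 → |·| = √(1²+398²) = √158405 ≈ 398, ∠ = arctan(398/1) ≈ 89.86°
quadratic: (j398)² + 66·j398 + 10000 = -148404 + j26268 → |·| ≈ 1.5071e+05, ∠ ≈ 169.96°
|H| = 50000 · 398 / 1.5071e+05 ≈ 132.04
Gain = 20 log₁₀(132.04) ≈ 42.41 dB
∠H = 89.86° − 169.96° = -80.10°

ω = 1: 17.0 dB, 44.6°; ω = 398: 42.4 dB, -80.1°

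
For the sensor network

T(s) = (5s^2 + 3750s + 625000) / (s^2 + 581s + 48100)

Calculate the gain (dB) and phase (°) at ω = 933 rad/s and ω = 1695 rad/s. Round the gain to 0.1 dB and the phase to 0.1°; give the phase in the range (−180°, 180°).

Substitute s = j933:
Numerator: 5(j933)^2 + 3750(j933) + 625000 = -3727445 + j3498750
Denominator: (j933)^2 + 581(j933) + 48100 = -822389 + j542073
|N| = √(3727445² + 3498750²) ≈ 5.1122e+06, ∠N ≈ 136.81°
|D| = √(822389² + 542073²) ≈ 9.8497e+05, ∠D ≈ 146.61°
|T| = 5.1122e+06 / 9.8497e+05 ≈ 5.1902
Gain = 20 log₁₀(5.1902) ≈ 14.30 dB
∠T = 136.81° − 146.61° = -9.80°

Substitute s = j1695:
Numerator: 5(j1695)^2 + 3750(j1695) + 625000 = -13740125 + j6356250
Denominator: (j1695)^2 + 581(j1695) + 48100 = -2824925 + j984795
|N| = √(13740125² + 6356250²) ≈ 1.5139e+07, ∠N ≈ 155.17°
|D| = √(2824925² + 984795²) ≈ 2.9917e+06, ∠D ≈ 160.78°
|T| = 1.5139e+07 / 2.9917e+06 ≈ 5.0603
Gain = 20 log₁₀(5.0603) ≈ 14.08 dB
∠T = 155.17° − 160.78° = -5.61°

ω = 933: 14.3 dB, -9.8°; ω = 1695: 14.1 dB, -5.6°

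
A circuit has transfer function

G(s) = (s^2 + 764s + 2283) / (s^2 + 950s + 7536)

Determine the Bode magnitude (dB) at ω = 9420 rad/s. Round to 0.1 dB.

-0.0 dB

Substitute s = j9420:
Numerator: (j9420)^2 + 764(j9420) + 2283 = -88734117 + j7196880
Denominator: (j9420)^2 + 950(j9420) + 7536 = -88728864 + j8949000
|N| = √(88734117² + 7196880²) ≈ 8.9025e+07, ∠N ≈ 175.36°
|D| = √(88728864² + 8949000²) ≈ 8.9179e+07, ∠D ≈ 174.24°
|G| = 8.9025e+07 / 8.9179e+07 ≈ 0.99827
Gain = 20 log₁₀(0.99827) ≈ -0.02 dB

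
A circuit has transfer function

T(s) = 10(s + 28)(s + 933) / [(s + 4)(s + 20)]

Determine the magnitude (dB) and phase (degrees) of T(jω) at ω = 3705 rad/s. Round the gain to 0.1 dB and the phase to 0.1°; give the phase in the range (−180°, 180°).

20.3 dB, -14.2°

At s = jω = j3705:
zero (s+28): 28 + j3705 → |·| = √(28²+3705²) = √13727809 ≈ 3705.1, ∠ = arctan(3705/28) ≈ 89.57°
zero (s+933): 933 + j3705 → |·| = √(933²+3705²) = √14597514 ≈ 3820.7, ∠ = arctan(3705/933) ≈ 75.87°
pole (s+4): 4 + j3705 → |·| = √(4²+3705²) = √13727041 ≈ 3705, ∠ = arctan(3705/4) ≈ 89.94°
pole (s+20): 20 + j3705 → |·| = √(20²+3705²) = √13727425 ≈ 3705.1, ∠ = arctan(3705/20) ≈ 89.69°
|T| = 10 · 1.4156e+07 / 1.3727e+07 ≈ 10.313
Gain = 20 log₁₀(10.313) ≈ 20.27 dB
∠T = 165.44° − 179.63° = -14.19°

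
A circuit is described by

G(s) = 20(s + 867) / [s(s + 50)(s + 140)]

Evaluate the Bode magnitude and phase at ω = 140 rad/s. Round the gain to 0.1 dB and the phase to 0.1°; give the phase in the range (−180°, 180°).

-47.4 dB, 163.8°

At s = jω = j140:
zero (s+867): 867 + j140 → |·| = √(867²+140²) = √771289 ≈ 878.23, ∠ = arctan(140/867) ≈ 9.17°
pole (s+50): 50 + j140 → |·| = √(50²+140²) = √22100 ≈ 148.66, ∠ = arctan(140/50) ≈ 70.35°
pole (s+140): 140 + j140 → |·| = √(140²+140²) = √39200 ≈ 197.99, ∠ = arctan(140/140) ≈ 45.00°
pole at origin: |s| = 140, ∠ = 90.00° (in denominator)
|G| = 20 · 878.23 / 4.1206e+06 ≈ 0.0042626
Gain = 20 log₁₀(0.0042626) ≈ -47.41 dB
∠G = 9.17° − 205.35° = -196.18° ≡ 163.82° (principal value)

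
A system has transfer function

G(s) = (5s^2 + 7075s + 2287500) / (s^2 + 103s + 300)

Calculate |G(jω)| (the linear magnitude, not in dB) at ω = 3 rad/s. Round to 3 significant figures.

Substitute s = j3:
Numerator: 5(j3)^2 + 7075(j3) + 2287500 = 2287455 + j21225
Denominator: (j3)^2 + 103(j3) + 300 = 291 + j309
|N| = √(2287455² + 21225²) ≈ 2.2876e+06, ∠N ≈ 0.53°
|D| = √(291² + 309²) ≈ 424.45, ∠D ≈ 46.72°
|G| = 2.2876e+06 / 424.45 ≈ 5389.6

5.39e+03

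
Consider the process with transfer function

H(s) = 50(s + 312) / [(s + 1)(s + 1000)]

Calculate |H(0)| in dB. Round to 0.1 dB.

23.9 dB

H(0) = 50·312 / (1·1000) = 15.6
20 log₁₀(15.6) ≈ 23.86 dB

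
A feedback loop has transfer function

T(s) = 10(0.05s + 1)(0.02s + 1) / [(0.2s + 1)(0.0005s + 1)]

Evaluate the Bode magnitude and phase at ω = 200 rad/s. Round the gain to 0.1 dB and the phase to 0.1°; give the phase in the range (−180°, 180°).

At ω = 200 rad/s:
zero (1 + j200·0.05) = 1 + j10 → |·| ≈ 10.05, ∠ ≈ 84.29°
zero (1 + j200·0.02) = 1 + j4 → |·| ≈ 4.1231, ∠ ≈ 75.96°
pole (1 + j200·0.2) = 1 + j40 → |·| ≈ 40.012, ∠ ≈ 88.57°
pole (1 + j200·0.0005) = 1 + j0.1 → |·| ≈ 1.005, ∠ ≈ 5.71°
|T| = 10 · 10.05 · 4.1231 / (40.012 · 1.005) ≈ 10.305
Gain = 20 log₁₀(10.305) ≈ 20.26 dB
∠T = (84.29° + 75.96°) − (88.57° + 5.71°) = 65.97°

20.3 dB, 66.0°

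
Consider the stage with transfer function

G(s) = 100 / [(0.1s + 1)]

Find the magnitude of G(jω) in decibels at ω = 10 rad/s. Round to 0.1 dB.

At ω = 10 rad/s:
pole (1 + j10·0.1) = 1 + j1 → |·| ≈ 1.4142, ∠ ≈ 45.00°
|G| = 100 · 1 / (1.4142) ≈ 70.711
Gain = 20 log₁₀(70.711) ≈ 36.99 dB

37.0 dB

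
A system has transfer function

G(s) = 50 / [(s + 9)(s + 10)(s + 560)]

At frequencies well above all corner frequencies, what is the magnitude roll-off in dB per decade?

Each pole contributes −20 dB/decade at high frequency; each zero contributes +20 dB/decade.
Net: 0 zero(s) − 3 pole(s) → -60 dB/decade.

-60 dB/decade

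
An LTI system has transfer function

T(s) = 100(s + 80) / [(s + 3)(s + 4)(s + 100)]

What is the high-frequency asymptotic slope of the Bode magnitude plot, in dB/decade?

-40 dB/decade

Each pole contributes −20 dB/decade at high frequency; each zero contributes +20 dB/decade.
Net: 1 zero(s) − 3 pole(s) → -40 dB/decade.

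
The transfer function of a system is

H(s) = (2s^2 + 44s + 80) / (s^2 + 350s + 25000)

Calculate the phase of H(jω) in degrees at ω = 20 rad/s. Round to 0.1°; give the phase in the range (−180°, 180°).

Substitute s = j20:
Numerator: 2(j20)^2 + 44(j20) + 80 = -720 + j880
Denominator: (j20)^2 + 350(j20) + 25000 = 24600 + j7000
|N| = √(720² + 880²) ≈ 1137, ∠N ≈ 129.29°
|D| = √(24600² + 7000²) ≈ 25577, ∠D ≈ 15.88°
∠H = 129.29° − 15.88° = 113.41°

113.4°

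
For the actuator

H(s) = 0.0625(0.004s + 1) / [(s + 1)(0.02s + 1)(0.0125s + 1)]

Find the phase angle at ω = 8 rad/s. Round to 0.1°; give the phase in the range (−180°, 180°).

-95.8°

At ω = 8 rad/s:
zero (1 + j8·0.004) = 1 + j0.032 → |·| ≈ 1.0005, ∠ ≈ 1.83°
pole (1 + j8·1) = 1 + j8 → |·| ≈ 8.0623, ∠ ≈ 82.87°
pole (1 + j8·0.02) = 1 + j0.16 → |·| ≈ 1.0127, ∠ ≈ 9.09°
pole (1 + j8·0.0125) = 1 + j0.1 → |·| ≈ 1.005, ∠ ≈ 5.71°
∠H = (1.83°) − (82.87° + 9.09° + 5.71°) = -95.84°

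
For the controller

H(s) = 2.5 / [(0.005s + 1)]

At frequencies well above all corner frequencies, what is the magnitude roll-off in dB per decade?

-20 dB/decade

Each pole contributes −20 dB/decade at high frequency; each zero contributes +20 dB/decade.
Net: 0 zero(s) − 1 pole(s) → -20 dB/decade.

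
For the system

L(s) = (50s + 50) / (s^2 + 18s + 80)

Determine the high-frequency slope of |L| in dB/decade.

Each pole contributes −20 dB/decade at high frequency; each zero contributes +20 dB/decade.
Net: 1 zero(s) − 2 pole(s) → -20 dB/decade.

-20 dB/decade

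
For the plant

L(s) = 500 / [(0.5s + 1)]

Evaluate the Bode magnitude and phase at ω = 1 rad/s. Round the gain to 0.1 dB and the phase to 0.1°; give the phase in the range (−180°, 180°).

53.0 dB, -26.6°

At ω = 1 rad/s:
pole (1 + j1·0.5) = 1 + j0.5 → |·| ≈ 1.118, ∠ ≈ 26.57°
|L| = 500 · 1 / (1.118) ≈ 447.23
Gain = 20 log₁₀(447.23) ≈ 53.01 dB
∠L = (0°) − (26.57°) = -26.57°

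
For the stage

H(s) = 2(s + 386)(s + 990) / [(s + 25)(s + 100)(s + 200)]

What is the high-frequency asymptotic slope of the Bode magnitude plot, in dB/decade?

Each pole contributes −20 dB/decade at high frequency; each zero contributes +20 dB/decade.
Net: 2 zero(s) − 3 pole(s) → -20 dB/decade.

-20 dB/decade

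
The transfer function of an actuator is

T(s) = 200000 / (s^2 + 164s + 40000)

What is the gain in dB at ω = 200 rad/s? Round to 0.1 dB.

At s = jω = j200:
quadratic: (j200)² + 164·j200 + 40000 = 0 + j32800 → |·| ≈ 32800, ∠ ≈ 90.00°
|T| = 200000 / 32800 ≈ 6.0976
Gain = 20 log₁₀(6.0976) ≈ 15.70 dB

15.7 dB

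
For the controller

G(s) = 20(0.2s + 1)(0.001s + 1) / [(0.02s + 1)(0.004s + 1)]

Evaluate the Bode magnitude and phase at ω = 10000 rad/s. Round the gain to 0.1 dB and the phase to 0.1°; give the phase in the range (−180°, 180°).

At ω = 10000 rad/s:
zero (1 + j10000·0.2) = 1 + j2000 → |·| ≈ 2000, ∠ ≈ 89.97°
zero (1 + j10000·0.001) = 1 + j10 → |·| ≈ 10.05, ∠ ≈ 84.29°
pole (1 + j10000·0.02) = 1 + j200 → |·| ≈ 200, ∠ ≈ 89.71°
pole (1 + j10000·0.004) = 1 + j40 → |·| ≈ 40.012, ∠ ≈ 88.57°
|G| = 20 · 2000 · 10.05 / (200 · 40.012) ≈ 50.235
Gain = 20 log₁₀(50.235) ≈ 34.02 dB
∠G = (89.97° + 84.29°) − (89.71° + 88.57°) = -4.02°

34.0 dB, -4.0°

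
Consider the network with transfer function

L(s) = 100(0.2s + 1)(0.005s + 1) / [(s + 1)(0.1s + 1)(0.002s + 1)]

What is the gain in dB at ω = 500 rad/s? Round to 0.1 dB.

-2.4 dB

At ω = 500 rad/s:
zero (1 + j500·0.2) = 1 + j100 → |·| ≈ 100, ∠ ≈ 89.43°
zero (1 + j500·0.005) = 1 + j2.5 → |·| ≈ 2.6926, ∠ ≈ 68.20°
pole (1 + j500·1) = 1 + j500 → |·| ≈ 500, ∠ ≈ 89.89°
pole (1 + j500·0.1) = 1 + j50 → |·| ≈ 50.01, ∠ ≈ 88.85°
pole (1 + j500·0.002) = 1 + j1 → |·| ≈ 1.4142, ∠ ≈ 45.00°
|L| = 100 · 100 · 2.6926 / (500 · 50.01 · 1.4142) ≈ 0.76144
Gain = 20 log₁₀(0.76144) ≈ -2.37 dB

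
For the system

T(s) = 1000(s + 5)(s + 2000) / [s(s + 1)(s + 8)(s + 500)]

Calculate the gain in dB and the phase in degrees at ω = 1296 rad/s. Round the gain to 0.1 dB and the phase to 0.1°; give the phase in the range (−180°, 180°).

-59.8 dB, 144.2°

At s = jω = j1296:
zero (s+5): 5 + j1296 → |·| = √(5²+1296²) = √1679641 ≈ 1296, ∠ = arctan(1296/5) ≈ 89.78°
zero (s+2000): 2000 + j1296 → |·| = √(2000²+1296²) = √5679616 ≈ 2383.2, ∠ = arctan(1296/2000) ≈ 32.94°
pole (s+1): 1 + j1296 → |·| = √(1²+1296²) = √1679617 ≈ 1296, ∠ = arctan(1296/1) ≈ 89.96°
pole (s+8): 8 + j1296 → |·| = √(8²+1296²) = √1679680 ≈ 1296, ∠ = arctan(1296/8) ≈ 89.65°
pole (s+500): 500 + j1296 → |·| = √(500²+1296²) = √1929616 ≈ 1389.1, ∠ = arctan(1296/500) ≈ 68.90°
pole at origin: |s| = 1296, ∠ = 90.00° (in denominator)
|T| = 1000 · 3.0886e+06 / 3.0238e+12 ≈ 0.0010214
Gain = 20 log₁₀(0.0010214) ≈ -59.82 dB
∠T = 122.72° − 338.51° = -215.79° ≡ 144.21° (principal value)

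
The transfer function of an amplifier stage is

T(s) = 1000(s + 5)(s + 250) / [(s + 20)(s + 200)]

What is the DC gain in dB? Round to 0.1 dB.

49.9 dB

T(0) = 1000·5·250 / (20·200) = 312.5
20 log₁₀(312.5) ≈ 49.90 dB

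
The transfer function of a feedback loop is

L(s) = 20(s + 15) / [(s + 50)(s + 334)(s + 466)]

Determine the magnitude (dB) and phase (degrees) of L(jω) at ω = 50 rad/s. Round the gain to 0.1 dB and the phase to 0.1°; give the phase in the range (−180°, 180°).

At s = jω = j50:
zero (s+15): 15 + j50 → |·| = √(15²+50²) = √2725 ≈ 52.202, ∠ = arctan(50/15) ≈ 73.30°
pole (s+50): 50 + j50 → |·| = √(50²+50²) = √5000 ≈ 70.711, ∠ = arctan(50/50) ≈ 45.00°
pole (s+334): 334 + j50 → |·| = √(334²+50²) = √114056 ≈ 337.72, ∠ = arctan(50/334) ≈ 8.51°
pole (s+466): 466 + j50 → |·| = √(466²+50²) = √219656 ≈ 468.67, ∠ = arctan(50/466) ≈ 6.12°
|L| = 20 · 52.202 / 1.1192e+07 ≈ 9.3284e-05
Gain = 20 log₁₀(9.3284e-05) ≈ -80.60 dB
∠L = 73.30° − 59.63° = 13.67°

-80.6 dB, 13.7°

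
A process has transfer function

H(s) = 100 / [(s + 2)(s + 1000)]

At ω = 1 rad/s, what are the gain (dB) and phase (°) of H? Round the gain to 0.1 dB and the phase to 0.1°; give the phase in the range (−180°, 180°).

At s = jω = j1:
pole (s+2): 2 + j1 → |·| = √(2²+1²) = √5 ≈ 2.2361, ∠ = arctan(1/2) ≈ 26.57°
pole (s+1000): 1000 + j1 → |·| = √(1000²+1²) = √1000001 ≈ 1000, ∠ = arctan(1/1000) ≈ 0.06°
|H| = 100 / 2236.1 ≈ 0.044721
Gain = 20 log₁₀(0.044721) ≈ -26.99 dB
∠H = 0.00° − 26.63° = -26.63°

-27.0 dB, -26.6°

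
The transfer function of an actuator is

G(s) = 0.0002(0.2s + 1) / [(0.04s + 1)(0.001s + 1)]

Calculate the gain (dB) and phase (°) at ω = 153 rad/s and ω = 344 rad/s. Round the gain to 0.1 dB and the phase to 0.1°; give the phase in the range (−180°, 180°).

ω = 153: -60.2 dB, -1.3°; ω = 344: -60.5 dB, -15.7°

At ω = 153 rad/s:
zero (1 + j153·0.2) = 1 + j30.6 → |·| ≈ 30.616, ∠ ≈ 88.13°
pole (1 + j153·0.04) = 1 + j6.12 → |·| ≈ 6.2012, ∠ ≈ 80.72°
pole (1 + j153·0.001) = 1 + j0.153 → |·| ≈ 1.0116, ∠ ≈ 8.70°
|G| = 0.0002 · 30.616 / (6.2012 · 1.0116) ≈ 0.0009761
Gain = 20 log₁₀(0.0009761) ≈ -60.21 dB
∠G = (88.13°) − (80.72° + 8.70°) = -1.29°

At ω = 344 rad/s:
zero (1 + j344·0.2) = 1 + j68.8 → |·| ≈ 68.807, ∠ ≈ 89.17°
pole (1 + j344·0.04) = 1 + j13.76 → |·| ≈ 13.796, ∠ ≈ 85.84°
pole (1 + j344·0.001) = 1 + j0.344 → |·| ≈ 1.0575, ∠ ≈ 18.98°
|G| = 0.0002 · 68.807 / (13.796 · 1.0575) ≈ 0.00094325
Gain = 20 log₁₀(0.00094325) ≈ -60.51 dB
∠G = (89.17°) − (85.84° + 18.98°) = -15.65°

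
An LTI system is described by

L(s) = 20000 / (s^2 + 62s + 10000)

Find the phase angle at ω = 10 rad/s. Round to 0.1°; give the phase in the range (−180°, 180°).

-3.6°

At s = jω = j10:
quadratic: (j10)² + 62·j10 + 10000 = 9900 + j620 → |·| ≈ 9919.4, ∠ ≈ 3.58°
∠L = 0.00° − 3.58° = -3.58°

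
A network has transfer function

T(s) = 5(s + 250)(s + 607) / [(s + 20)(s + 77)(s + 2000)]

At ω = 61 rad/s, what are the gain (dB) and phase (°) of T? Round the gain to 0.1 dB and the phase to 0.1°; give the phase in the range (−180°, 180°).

-24.1 dB, -92.5°

At s = jω = j61:
zero (s+250): 250 + j61 → |·| = √(250²+61²) = √66221 ≈ 257.33, ∠ = arctan(61/250) ≈ 13.71°
zero (s+607): 607 + j61 → |·| = √(607²+61²) = √372170 ≈ 610.06, ∠ = arctan(61/607) ≈ 5.74°
pole (s+20): 20 + j61 → |·| = √(20²+61²) = √4121 ≈ 64.195, ∠ = arctan(61/20) ≈ 71.85°
pole (s+77): 77 + j61 → |·| = √(77²+61²) = √9650 ≈ 98.234, ∠ = arctan(61/77) ≈ 38.39°
pole (s+2000): 2000 + j61 → |·| = √(2000²+61²) = √4003721 ≈ 2000.9, ∠ = arctan(61/2000) ≈ 1.75°
|T| = 5 · 1.5699e+05 / 1.2618e+07 ≈ 0.062209
Gain = 20 log₁₀(0.062209) ≈ -24.12 dB
∠T = 19.45° − 111.99° = -92.54°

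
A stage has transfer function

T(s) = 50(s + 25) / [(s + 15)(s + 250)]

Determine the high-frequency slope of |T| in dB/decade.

-20 dB/decade

Each pole contributes −20 dB/decade at high frequency; each zero contributes +20 dB/decade.
Net: 1 zero(s) − 2 pole(s) → -20 dB/decade.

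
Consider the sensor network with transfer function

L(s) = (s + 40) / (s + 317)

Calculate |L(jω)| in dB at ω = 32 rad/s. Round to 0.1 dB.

-15.9 dB

At s = jω = j32:
zero (s+40): 40 + j32 → |·| = √(40²+32²) = √2624 ≈ 51.225, ∠ = arctan(32/40) ≈ 38.66°
pole (s+317): 317 + j32 → |·| = √(317²+32²) = √101513 ≈ 318.61, ∠ = arctan(32/317) ≈ 5.76°
|L| = 1 · 51.225 / 318.61 ≈ 0.16078
Gain = 20 log₁₀(0.16078) ≈ -15.88 dB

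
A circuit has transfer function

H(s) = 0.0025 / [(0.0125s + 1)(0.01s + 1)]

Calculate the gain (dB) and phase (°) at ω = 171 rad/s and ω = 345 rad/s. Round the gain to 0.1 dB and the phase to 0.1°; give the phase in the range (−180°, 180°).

At ω = 171 rad/s:
pole (1 + j171·0.0125) = 1 + j2.1375 → |·| ≈ 2.3599, ∠ ≈ 64.93°
pole (1 + j171·0.01) = 1 + j1.71 → |·| ≈ 1.9809, ∠ ≈ 59.68°
|H| = 0.0025 · 1 / (2.3599 · 1.9809) ≈ 0.00053479
Gain = 20 log₁₀(0.00053479) ≈ -65.44 dB
∠H = (0°) − (64.93° + 59.68°) = -124.61°

At ω = 345 rad/s:
pole (1 + j345·0.0125) = 1 + j4.3125 → |·| ≈ 4.4269, ∠ ≈ 76.94°
pole (1 + j345·0.01) = 1 + j3.45 → |·| ≈ 3.592, ∠ ≈ 73.84°
|H| = 0.0025 · 1 / (4.4269 · 3.592) ≈ 0.00015722
Gain = 20 log₁₀(0.00015722) ≈ -76.07 dB
∠H = (0°) − (76.94° + 73.84°) = -150.78°

ω = 171: -65.4 dB, -124.6°; ω = 345: -76.1 dB, -150.8°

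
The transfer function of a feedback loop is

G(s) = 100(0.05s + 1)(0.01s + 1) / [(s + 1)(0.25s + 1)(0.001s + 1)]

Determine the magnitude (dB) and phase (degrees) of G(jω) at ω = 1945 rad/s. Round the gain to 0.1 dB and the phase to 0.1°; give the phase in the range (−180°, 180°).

-20.8 dB, -66.2°

At ω = 1945 rad/s:
zero (1 + j1945·0.05) = 1 + j97.25 → |·| ≈ 97.255, ∠ ≈ 89.41°
zero (1 + j1945·0.01) = 1 + j19.45 → |·| ≈ 19.476, ∠ ≈ 87.06°
pole (1 + j1945·1) = 1 + j1945 → |·| ≈ 1945, ∠ ≈ 89.97°
pole (1 + j1945·0.25) = 1 + j486.25 → |·| ≈ 486.25, ∠ ≈ 89.88°
pole (1 + j1945·0.001) = 1 + j1.945 → |·| ≈ 2.187, ∠ ≈ 62.79°
|G| = 100 · 97.255 · 19.476 / (1945 · 486.25 · 2.187) ≈ 0.091576
Gain = 20 log₁₀(0.091576) ≈ -20.76 dB
∠G = (89.41° + 87.06°) − (89.97° + 89.88° + 62.79°) = -66.17°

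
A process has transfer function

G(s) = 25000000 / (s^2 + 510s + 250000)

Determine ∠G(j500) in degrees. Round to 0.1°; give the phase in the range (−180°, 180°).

-90.0°

At s = jω = j500:
quadratic: (j500)² + 510·j500 + 250000 = 0 + j255000 → |·| ≈ 2.55e+05, ∠ ≈ 90.00°
∠G = 0.00° − 90.00° = -90.00°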